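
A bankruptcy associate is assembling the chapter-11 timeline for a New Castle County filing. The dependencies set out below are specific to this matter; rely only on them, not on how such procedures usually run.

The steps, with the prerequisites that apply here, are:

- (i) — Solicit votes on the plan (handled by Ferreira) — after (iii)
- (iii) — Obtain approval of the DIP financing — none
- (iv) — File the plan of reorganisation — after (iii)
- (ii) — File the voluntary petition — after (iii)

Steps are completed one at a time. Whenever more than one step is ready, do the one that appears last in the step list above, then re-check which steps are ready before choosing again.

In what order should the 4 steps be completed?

(iii) is the only step with nothing outstanding, so it goes first.
Now (ii), (iv) and (i) have their prerequisites met. (ii) is listed later, so (ii) next.
(iv) and (i) are both available; (iv) is listed later → (iv).
(i) needed (iii), now all done → (i).

(iii) → (ii) → (iv) → (i)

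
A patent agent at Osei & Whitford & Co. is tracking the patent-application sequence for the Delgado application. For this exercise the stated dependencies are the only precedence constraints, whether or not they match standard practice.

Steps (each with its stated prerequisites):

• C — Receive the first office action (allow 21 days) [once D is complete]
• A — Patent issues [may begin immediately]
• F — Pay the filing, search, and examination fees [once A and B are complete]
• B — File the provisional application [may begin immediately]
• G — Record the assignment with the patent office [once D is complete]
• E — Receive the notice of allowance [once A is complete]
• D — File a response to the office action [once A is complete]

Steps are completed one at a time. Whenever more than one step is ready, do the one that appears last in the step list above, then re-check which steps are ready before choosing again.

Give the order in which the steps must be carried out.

B → A → D → E → G → F → C

B and A have no prerequisites; B is listed later, so B is first.
A is the only step now ready → A.
Ready: D, E and F. D is listed later → D.
Ready: E, G, F and C. E is listed later → E.
Now G, F and C have their prerequisites met. G is listed later, so G next.
Ready: F and C. F is listed later → F.
Next only C has its prerequisites met → C.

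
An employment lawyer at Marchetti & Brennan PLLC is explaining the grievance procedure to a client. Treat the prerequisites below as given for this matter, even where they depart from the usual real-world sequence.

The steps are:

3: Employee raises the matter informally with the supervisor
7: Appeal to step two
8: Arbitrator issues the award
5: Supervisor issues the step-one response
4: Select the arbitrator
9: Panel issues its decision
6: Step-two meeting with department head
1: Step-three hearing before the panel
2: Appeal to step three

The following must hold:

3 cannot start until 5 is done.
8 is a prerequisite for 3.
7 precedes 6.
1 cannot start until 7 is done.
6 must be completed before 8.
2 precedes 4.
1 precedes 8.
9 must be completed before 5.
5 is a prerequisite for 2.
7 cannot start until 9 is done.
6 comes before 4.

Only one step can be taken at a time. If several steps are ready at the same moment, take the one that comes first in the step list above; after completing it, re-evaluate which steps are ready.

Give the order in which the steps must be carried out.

9 → 7 → 5 → 6 → 1 → 8 → 3 → 2 → 4

Only 9 has no prerequisites, so it is first.
7 and 5 are both available; 7 is listed earlier → 7.
6 and 1 now also ready, so the ready set is {5, 6, 1}; 5 is listed earlier → 5.
Now 6, 1 and 2 have their prerequisites met. 6 is listed earlier, so 6 next.
Now 1 and 2 have their prerequisites met. 1 is listed earlier, so 1 next.
Ready: 8 and 2. 8 is listed earlier → 8.
3 now also ready, so the ready set is {3, 2}; 3 is listed earlier → 3.
2 needed 5, now all done → 2.
4 is the only step now ready → 4.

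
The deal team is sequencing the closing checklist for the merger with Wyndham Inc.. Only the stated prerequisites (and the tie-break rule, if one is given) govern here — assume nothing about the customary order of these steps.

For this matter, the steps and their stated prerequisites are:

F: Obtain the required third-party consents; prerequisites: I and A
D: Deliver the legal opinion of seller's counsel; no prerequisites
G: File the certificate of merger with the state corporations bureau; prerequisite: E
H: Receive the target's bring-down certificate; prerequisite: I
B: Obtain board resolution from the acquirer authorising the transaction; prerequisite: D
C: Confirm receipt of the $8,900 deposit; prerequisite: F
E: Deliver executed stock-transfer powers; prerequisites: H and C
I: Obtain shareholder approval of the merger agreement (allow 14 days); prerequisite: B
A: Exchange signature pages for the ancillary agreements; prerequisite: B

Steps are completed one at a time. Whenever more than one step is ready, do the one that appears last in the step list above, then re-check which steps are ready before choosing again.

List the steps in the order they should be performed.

D is the only step with nothing outstanding, so it goes first.
B needed D, now all done → B.
Now A and I have their prerequisites met. A is listed later, so A next.
I needed B, now all done → I.
Now H and F have their prerequisites met. H is listed later, so H next.
F needed A and I, now all done → F.
Next only C has its prerequisites met → C.
E needed C and H, now all done → E.
G needed E, now all done → G.

D, B, A, I, H, F, C, E, G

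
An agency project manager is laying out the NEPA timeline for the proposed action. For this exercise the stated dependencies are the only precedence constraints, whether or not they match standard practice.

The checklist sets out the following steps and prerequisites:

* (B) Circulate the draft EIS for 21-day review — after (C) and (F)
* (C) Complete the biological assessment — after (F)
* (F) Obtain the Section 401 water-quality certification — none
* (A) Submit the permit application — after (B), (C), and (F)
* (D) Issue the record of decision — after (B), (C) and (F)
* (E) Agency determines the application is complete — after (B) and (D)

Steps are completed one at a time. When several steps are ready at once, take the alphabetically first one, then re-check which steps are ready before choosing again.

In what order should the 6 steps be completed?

(F) → (C) → (B) → (A) → (D) → (E)

Only (F) has no prerequisites, so it is first.
(C) needed (F), now all done → (C).
(B) needed (C) and (F), now all done → (B).
Now (A) and (D) have their prerequisites met. (A) has the earlier label, so (A) next.
That leaves (D) as the only ready step → (D).
That leaves (E) as the only ready step → (E).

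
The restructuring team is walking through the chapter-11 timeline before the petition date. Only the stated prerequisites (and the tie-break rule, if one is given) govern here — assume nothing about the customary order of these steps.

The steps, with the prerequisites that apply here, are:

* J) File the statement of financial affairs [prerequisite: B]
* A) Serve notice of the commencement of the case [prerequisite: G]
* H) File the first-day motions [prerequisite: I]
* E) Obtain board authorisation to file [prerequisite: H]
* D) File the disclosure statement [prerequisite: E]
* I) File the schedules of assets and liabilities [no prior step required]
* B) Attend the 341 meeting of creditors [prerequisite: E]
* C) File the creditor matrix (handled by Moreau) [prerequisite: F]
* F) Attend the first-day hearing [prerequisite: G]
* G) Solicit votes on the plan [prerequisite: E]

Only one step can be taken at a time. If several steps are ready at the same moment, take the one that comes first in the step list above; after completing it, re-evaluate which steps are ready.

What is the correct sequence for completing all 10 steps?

I, H, E, D, B, J, G, A, F, C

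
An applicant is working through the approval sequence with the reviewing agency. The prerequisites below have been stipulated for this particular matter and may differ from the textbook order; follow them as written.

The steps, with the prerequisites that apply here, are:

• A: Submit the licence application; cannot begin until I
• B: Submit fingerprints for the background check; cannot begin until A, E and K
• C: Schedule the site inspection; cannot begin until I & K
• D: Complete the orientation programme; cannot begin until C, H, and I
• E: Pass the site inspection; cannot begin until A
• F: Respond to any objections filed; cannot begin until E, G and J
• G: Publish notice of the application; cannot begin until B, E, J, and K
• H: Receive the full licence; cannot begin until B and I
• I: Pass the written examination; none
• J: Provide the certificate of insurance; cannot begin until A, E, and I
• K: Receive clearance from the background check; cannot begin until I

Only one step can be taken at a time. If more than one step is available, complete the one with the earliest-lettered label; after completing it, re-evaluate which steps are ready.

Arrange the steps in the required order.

I is the only step with nothing outstanding, so it goes first.
Ready: A and K. A has the earlier label → A.
E now also ready, so the ready set is {E, K}; E has the earlier label → E.
Ready: J and K. J has the earlier label → J.
That leaves K as the only ready step → K.
Now B and C have their prerequisites met. B has the earlier label, so B next.
Ready: C, G and H. C has the earlier label → C.
Now G and H have their prerequisites met. G has the earlier label, so G next.
F now also ready, so the ready set is {F, H}; F has the earlier label → F.
H needed B and I, now all done → H.
D is the only step now ready → D.

I, A, E, J, K, B, C, G, F, H, D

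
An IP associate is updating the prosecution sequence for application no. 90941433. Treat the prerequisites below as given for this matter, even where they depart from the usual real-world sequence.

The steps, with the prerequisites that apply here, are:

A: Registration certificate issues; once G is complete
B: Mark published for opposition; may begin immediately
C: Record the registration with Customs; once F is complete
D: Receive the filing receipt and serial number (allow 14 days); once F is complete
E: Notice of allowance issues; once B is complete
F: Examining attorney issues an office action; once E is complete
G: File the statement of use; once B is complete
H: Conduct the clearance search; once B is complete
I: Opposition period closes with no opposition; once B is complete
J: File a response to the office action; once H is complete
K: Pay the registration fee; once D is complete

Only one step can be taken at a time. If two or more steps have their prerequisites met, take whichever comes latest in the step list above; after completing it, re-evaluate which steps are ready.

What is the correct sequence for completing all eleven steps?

B is the only step with nothing outstanding, so it goes first.
I, H, G and E are all available; I is listed later → I.
Ready: H, G and E. H is listed later → H.
J, G and E are all available; J is listed later → J.
Ready: G and E. G is listed later → G.
A now also ready, so the ready set is {E, A}; E is listed later → E.
Ready: F and A. F is listed later → F.
D and C now also ready, so the ready set is {D, C, A}; D is listed later → D.
K now also ready, so the ready set is {K, C, A}; K is listed later → K.
C and A are both available; C is listed later → C.
A needed G, now all done → A.

B, I, H, J, G, E, F, D, K, C, A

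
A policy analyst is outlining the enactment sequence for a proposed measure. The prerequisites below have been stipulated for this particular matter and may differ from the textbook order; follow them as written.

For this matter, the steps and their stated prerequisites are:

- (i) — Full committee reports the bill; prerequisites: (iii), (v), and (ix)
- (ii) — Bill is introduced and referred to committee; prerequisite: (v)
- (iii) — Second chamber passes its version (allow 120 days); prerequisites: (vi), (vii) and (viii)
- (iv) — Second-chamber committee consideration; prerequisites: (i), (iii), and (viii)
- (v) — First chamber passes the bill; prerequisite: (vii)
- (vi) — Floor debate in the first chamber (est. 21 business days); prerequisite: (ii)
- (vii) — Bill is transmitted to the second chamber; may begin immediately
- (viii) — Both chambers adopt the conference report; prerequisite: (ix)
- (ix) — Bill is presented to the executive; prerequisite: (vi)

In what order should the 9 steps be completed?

(vii) has no prerequisites → (vii) first.
That leaves (v) as the only ready step → (v).
(ii) needed (v), now all done → (ii).
That leaves (vi) as the only ready step → (vi).
Next only (ix) has its prerequisites met → (ix).
Next only (viii) has its prerequisites met → (viii).
(iii) needed (vi), (vii) and (viii), now all done → (iii).
Next only (i) has its prerequisites met → (i).
(iv) needed (i), (iii) and (viii), now all done → (iv).

(vii) → (v) → (ii) → (vi) → (ix) → (viii) → (iii) → (i) → (iv)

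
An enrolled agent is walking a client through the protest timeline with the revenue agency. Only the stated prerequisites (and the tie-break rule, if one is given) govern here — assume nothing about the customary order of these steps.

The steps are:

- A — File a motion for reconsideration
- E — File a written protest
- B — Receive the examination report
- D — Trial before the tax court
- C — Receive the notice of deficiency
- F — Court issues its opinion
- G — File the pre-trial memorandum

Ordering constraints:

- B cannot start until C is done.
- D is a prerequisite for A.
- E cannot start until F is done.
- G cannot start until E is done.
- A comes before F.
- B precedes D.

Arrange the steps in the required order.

C has no prerequisites → C first.
B is the only step now ready → B.
D needed B, now all done → D.
Next only A has its prerequisites met → A.
F needed A, now all done → F.
Next only E has its prerequisites met → E.
Next only G has its prerequisites met → G.

C → B → D → A → F → E → G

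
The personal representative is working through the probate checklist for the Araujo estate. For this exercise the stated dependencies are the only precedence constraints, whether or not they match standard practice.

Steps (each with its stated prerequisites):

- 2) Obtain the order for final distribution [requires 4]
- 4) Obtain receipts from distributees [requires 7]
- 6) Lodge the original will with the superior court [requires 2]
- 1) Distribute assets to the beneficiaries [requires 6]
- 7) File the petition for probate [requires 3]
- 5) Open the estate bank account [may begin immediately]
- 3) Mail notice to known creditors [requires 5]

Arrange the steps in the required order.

Only 5 has no prerequisites, so it is first.
3 needed 5, now all done → 3.
7 is the only step now ready → 7.
That leaves 4 as the only ready step → 4.
That leaves 2 as the only ready step → 2.
6 needed 2, now all done → 6.
That leaves 1 as the only ready step → 1.

5, 3, 7, 4, 2, 6, 1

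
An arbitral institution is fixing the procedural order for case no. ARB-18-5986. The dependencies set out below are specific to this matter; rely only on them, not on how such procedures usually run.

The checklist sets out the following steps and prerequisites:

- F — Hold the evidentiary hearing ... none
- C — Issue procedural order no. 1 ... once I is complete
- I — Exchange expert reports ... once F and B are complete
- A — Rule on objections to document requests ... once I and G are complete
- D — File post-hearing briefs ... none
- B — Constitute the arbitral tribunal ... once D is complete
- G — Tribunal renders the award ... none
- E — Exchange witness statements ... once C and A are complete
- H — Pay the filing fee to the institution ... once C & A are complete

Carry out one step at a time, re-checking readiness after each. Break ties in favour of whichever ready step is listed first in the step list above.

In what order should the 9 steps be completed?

F, D and G have no prerequisites; F is listed earlier, so F is first.
Now D and G have their prerequisites met. D is listed earlier, so D next.
B and G are both available; B is listed earlier → B.
Now I and G have their prerequisites met. I is listed earlier, so I next.
Ready: C and G. C is listed earlier → C.
Next only G has its prerequisites met → G.
A needed I and G, now all done → A.
Now E and H have their prerequisites met. E is listed earlier, so E next.
Next only H has its prerequisites met → H.

F, D, B, I, C, G, A, E, H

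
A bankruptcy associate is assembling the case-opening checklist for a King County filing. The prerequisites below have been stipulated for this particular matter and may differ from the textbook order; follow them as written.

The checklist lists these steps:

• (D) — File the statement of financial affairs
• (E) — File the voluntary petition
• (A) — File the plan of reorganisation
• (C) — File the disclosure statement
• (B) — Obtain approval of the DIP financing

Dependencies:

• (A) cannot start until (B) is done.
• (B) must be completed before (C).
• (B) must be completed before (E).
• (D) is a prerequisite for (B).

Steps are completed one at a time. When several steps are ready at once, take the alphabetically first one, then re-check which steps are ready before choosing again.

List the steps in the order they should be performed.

Only (D) has no prerequisites, so it is first.
(B) needed (D), now all done → (B).
Ready: (A), (C) and (E). (A) has the earlier label → (A).
(C) and (E) are both available; (C) has the earlier label → (C).
That leaves (E) as the only ready step → (E).

(D), (B), (A), (C), (E)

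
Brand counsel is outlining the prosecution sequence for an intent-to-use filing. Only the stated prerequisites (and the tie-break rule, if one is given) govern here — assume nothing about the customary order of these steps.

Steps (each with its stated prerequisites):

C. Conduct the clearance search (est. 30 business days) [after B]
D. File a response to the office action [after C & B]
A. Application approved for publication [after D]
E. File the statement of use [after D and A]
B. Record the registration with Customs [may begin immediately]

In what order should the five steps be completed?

B C D A E

B is the only step with nothing outstanding, so it goes first.
C is the only step now ready → C.
D is the only step now ready → D.
A needed D, now all done → A.
That leaves E as the only ready step → E.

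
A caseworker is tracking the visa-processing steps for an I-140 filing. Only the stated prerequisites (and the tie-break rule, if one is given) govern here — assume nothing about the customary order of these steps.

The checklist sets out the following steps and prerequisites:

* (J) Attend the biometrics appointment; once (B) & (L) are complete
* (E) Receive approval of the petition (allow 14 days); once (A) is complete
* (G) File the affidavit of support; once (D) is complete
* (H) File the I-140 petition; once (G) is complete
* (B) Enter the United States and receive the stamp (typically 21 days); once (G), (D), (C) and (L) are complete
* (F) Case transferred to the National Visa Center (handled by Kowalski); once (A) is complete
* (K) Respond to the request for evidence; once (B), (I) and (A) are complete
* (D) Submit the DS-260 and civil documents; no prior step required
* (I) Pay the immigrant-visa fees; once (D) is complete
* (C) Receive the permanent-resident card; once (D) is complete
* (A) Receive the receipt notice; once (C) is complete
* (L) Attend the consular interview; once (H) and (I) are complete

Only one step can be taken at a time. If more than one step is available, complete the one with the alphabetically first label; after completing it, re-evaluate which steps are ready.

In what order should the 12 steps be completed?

(D) has no prerequisites → (D) first.
Ready: (C), (G) and (I). (C) has the earlier label → (C).
Ready: (A), (G) and (I). (A) has the earlier label → (A).
(E) and (F) now also ready, so the ready set is {(E), (F), (G), (I)}; (E) has the earlier label → (E).
Now (F), (G) and (I) have their prerequisites met. (F) has the earlier label, so (F) next.
Now (G) and (I) have their prerequisites met. (G) has the earlier label, so (G) next.
(H) now also ready, so the ready set is {(H), (I)}; (H) has the earlier label → (H).
Next only (I) has its prerequisites met → (I).
That leaves (L) as the only ready step → (L).
(B) needed (C), (D), (G) and (L), now all done → (B).
Now (J) and (K) have their prerequisites met. (J) has the earlier label, so (J) next.
(K) needed (A), (B) and (I), now all done → (K).

(D) (C) (A) (E) (F) (G) (H) (I) (L) (B) (J) (K)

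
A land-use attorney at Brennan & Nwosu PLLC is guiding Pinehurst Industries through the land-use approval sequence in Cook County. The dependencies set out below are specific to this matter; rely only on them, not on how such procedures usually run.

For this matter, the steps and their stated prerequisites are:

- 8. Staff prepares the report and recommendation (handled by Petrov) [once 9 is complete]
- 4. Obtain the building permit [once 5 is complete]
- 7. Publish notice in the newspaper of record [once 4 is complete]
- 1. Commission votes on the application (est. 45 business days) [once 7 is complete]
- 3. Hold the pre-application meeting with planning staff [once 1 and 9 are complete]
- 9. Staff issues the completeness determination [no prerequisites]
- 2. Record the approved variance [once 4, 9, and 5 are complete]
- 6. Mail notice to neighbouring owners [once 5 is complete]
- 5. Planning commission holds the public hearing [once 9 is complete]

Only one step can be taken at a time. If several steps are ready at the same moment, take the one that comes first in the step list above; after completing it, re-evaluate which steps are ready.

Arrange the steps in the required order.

9 has no prerequisites → 9 first.
Now 8 and 5 have their prerequisites met. 8 is listed earlier, so 8 next.
That leaves 5 as the only ready step → 5.
4 and 6 are both available; 4 is listed earlier → 4.
7 and 2 now also ready, so the ready set is {7, 2, 6}; 7 is listed earlier → 7.
Now 1, 2 and 6 have their prerequisites met. 1 is listed earlier, so 1 next.
3, 2 and 6 are all available; 3 is listed earlier → 3.
Ready: 2 and 6. 2 is listed earlier → 2.
6 needed 5, now all done → 6.

9, 8, 5, 4, 7, 1, 3, 2, 6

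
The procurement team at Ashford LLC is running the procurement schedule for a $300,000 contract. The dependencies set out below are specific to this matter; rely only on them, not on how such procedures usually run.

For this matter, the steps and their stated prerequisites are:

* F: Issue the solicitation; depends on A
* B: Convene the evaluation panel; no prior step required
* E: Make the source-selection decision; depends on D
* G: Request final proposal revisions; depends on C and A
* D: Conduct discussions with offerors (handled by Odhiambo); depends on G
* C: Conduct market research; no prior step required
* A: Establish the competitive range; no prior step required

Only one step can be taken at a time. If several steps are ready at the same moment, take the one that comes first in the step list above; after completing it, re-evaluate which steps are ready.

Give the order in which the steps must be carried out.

B C A F G D E

Nothing is required for B, C and A. B is listed earlier → B first.
Now C and A have their prerequisites met. C is listed earlier, so C next.
Next only A has its prerequisites met → A.
Now F and G have their prerequisites met. F is listed earlier, so F next.
G needed C and A, now all done → G.
D needed G, now all done → D.
Next only E has its prerequisites met → E.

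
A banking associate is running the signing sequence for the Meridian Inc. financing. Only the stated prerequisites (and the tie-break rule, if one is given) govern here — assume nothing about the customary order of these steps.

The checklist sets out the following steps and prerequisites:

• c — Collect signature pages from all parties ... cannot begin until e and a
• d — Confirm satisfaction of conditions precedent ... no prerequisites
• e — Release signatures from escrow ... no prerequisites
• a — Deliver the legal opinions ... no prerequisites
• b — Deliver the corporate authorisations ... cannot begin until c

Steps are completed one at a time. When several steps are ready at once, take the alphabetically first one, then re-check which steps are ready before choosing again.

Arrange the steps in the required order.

Nothing is required for a, d and e. a has the earlier label → a first.
Ready: d and e. d has the earlier label → d.
That leaves e as the only ready step → e.
c needed a and e, now all done → c.
b needed c, now all done → b.

a, d, e, c, b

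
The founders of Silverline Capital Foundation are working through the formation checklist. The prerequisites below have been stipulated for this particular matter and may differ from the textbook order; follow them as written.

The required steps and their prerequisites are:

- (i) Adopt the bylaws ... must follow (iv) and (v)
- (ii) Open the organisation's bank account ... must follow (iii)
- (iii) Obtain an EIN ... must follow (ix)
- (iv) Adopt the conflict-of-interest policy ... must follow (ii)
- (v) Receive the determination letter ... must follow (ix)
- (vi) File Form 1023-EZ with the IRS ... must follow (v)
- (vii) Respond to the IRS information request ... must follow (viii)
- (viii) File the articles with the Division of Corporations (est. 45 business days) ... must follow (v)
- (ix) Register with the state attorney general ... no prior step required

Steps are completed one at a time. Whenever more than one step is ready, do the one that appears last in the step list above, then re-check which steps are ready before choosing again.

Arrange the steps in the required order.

(ix), (v), (viii), (vii), (vi), (iii), (ii), (iv), (i)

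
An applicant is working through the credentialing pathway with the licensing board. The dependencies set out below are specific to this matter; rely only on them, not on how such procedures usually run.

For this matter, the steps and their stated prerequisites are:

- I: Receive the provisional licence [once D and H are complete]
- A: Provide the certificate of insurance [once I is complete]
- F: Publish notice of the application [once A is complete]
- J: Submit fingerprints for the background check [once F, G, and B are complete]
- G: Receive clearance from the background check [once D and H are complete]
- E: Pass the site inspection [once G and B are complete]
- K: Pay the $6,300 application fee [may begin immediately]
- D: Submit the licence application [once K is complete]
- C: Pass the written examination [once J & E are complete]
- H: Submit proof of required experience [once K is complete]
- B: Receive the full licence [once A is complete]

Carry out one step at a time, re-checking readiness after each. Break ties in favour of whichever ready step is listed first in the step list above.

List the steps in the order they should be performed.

K is the only step with nothing outstanding, so it goes first.
D and H are both available; D is listed earlier → D.
H is the only step now ready → H.
Ready: I and G. I is listed earlier → I.
A now also ready, so the ready set is {A, G}; A is listed earlier → A.
Ready: F, G and B. F is listed earlier → F.
Now G and B have their prerequisites met. G is listed earlier, so G next.
B needed A, now all done → B.
J and E are both available; J is listed earlier → J.
Next only E has its prerequisites met → E.
Next only C has its prerequisites met → C.

K, D, H, I, A, F, G, B, J, E, C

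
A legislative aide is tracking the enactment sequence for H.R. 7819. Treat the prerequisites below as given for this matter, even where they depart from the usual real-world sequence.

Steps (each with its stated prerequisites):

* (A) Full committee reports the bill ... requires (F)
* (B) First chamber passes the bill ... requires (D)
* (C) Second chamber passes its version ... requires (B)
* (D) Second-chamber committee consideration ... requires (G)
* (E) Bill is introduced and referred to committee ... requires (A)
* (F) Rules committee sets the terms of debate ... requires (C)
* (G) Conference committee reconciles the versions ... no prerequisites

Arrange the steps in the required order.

(G), (D), (B), (C), (F), (A), (E)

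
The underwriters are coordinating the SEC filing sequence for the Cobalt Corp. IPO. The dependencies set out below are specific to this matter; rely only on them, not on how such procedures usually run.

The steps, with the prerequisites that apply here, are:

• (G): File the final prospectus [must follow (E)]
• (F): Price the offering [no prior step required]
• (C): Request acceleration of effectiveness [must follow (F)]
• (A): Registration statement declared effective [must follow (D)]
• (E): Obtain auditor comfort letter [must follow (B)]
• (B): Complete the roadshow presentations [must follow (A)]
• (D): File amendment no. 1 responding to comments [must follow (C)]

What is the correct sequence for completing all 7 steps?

(F), (C), (D), (A), (B), (E), (G)

(F) has no prerequisites → (F) first.
(C) is the only step now ready → (C).
(D) needed (C), now all done → (D).
(A) is the only step now ready → (A).
(B) needed (A), now all done → (B).
Next only (E) has its prerequisites met → (E).
(G) needed (E), now all done → (G).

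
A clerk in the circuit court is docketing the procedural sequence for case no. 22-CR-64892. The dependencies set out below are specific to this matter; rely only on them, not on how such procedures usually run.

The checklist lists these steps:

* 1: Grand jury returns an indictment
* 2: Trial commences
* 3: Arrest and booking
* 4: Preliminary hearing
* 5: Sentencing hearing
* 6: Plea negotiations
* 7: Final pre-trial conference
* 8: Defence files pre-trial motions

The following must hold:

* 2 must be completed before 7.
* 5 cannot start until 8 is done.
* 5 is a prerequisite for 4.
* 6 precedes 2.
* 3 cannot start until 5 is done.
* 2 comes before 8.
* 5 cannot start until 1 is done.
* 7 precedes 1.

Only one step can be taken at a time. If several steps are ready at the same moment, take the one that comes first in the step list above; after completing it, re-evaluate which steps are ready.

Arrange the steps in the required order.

6 is the only step with nothing outstanding, so it goes first.
2 needed 6, now all done → 2.
7 and 8 are both available; 7 is listed earlier → 7.
1 now also ready, so the ready set is {1, 8}; 1 is listed earlier → 1.
Next only 8 has its prerequisites met → 8.
Next only 5 has its prerequisites met → 5.
Now 3 and 4 have their prerequisites met. 3 is listed earlier, so 3 next.
That leaves 4 as the only ready step → 4.

6, 2, 7, 1, 8, 5, 3, 4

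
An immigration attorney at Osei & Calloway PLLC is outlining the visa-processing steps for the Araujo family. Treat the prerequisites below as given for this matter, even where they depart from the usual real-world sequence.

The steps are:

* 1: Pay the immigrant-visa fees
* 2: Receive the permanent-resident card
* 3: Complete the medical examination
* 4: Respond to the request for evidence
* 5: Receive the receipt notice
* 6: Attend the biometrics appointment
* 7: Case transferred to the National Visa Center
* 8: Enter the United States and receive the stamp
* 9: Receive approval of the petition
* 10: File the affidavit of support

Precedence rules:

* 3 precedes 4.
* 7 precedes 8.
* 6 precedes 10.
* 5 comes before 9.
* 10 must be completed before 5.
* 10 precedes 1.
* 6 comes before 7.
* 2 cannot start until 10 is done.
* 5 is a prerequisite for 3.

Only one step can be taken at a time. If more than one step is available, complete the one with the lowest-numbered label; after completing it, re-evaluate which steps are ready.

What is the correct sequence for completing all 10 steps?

6 is the only step with nothing outstanding, so it goes first.
Ready: 7 and 10. 7 has the earlier label → 7.
8 now also ready, so the ready set is {8, 10}; 8 has the earlier label → 8.
That leaves 10 as the only ready step → 10.
Ready: 1, 2 and 5. 1 has the earlier label → 1.
2 and 5 are both available; 2 has the earlier label → 2.
Next only 5 has its prerequisites met → 5.
Ready: 3 and 9. 3 has the earlier label → 3.
4 and 9 are both available; 4 has the earlier label → 4.
9 needed 5, now all done → 9.

6 7 8 10 1 2 5 3 4 9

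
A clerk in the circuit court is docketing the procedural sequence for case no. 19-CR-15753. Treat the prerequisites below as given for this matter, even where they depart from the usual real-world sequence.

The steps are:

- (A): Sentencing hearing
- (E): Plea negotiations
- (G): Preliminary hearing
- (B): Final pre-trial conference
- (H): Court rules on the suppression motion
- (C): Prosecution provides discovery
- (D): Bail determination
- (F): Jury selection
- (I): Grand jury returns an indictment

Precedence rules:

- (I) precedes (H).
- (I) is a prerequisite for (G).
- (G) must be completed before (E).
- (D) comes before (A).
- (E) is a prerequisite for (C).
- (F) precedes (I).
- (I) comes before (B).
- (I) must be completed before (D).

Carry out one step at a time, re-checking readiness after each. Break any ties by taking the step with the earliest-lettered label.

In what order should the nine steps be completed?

(F), (I), (B), (D), (A), (G), (E), (C), (H)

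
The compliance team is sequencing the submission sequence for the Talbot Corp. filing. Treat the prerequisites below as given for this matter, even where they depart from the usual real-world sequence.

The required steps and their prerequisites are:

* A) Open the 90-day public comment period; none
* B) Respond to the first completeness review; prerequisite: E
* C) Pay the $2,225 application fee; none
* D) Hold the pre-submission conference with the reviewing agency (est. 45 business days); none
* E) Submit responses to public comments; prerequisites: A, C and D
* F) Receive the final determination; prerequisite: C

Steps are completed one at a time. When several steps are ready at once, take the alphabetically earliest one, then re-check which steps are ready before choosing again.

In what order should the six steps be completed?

A C D E B F

Nothing is required for A, C and D. A has the earlier label → A first.
Now C and D have their prerequisites met. C has the earlier label, so C next.
F now also ready, so the ready set is {D, F}; D has the earlier label → D.
Ready: E and F. E has the earlier label → E.
B now also ready, so the ready set is {B, F}; B has the earlier label → B.
F is the only step now ready → F.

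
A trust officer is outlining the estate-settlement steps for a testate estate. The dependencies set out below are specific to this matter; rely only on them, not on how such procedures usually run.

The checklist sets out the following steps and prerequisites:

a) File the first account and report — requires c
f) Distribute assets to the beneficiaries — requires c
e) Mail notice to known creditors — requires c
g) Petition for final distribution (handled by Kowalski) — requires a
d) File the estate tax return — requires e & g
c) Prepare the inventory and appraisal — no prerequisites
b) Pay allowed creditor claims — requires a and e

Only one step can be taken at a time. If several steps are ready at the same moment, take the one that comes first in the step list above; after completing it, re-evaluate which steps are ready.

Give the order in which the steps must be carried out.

c → a → f → e → g → d → b

c is the only step with nothing outstanding, so it goes first.
Now a, f and e have their prerequisites met. a is listed earlier, so a next.
Ready: f, e and g. f is listed earlier → f.
Now e and g have their prerequisites met. e is listed earlier, so e next.
b now also ready, so the ready set is {g, b}; g is listed earlier → g.
d and b are both available; d is listed earlier → d.
That leaves b as the only ready step → b.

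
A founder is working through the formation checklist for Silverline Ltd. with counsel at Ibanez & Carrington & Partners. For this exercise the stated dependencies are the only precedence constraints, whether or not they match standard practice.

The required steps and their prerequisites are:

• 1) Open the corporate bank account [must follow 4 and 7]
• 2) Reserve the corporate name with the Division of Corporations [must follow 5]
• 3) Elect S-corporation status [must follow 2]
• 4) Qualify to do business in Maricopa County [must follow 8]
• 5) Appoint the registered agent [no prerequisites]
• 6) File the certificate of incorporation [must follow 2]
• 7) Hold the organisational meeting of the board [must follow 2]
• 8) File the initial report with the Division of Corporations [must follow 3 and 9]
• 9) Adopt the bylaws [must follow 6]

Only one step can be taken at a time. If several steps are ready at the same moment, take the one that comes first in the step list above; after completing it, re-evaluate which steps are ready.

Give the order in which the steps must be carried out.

5, 2, 3, 6, 7, 9, 8, 4, 1

5 has no prerequisites → 5 first.
That leaves 2 as the only ready step → 2.
Now 3, 6 and 7 have their prerequisites met. 3 is listed earlier, so 3 next.
Now 6 and 7 have their prerequisites met. 6 is listed earlier, so 6 next.
Ready: 7 and 9. 7 is listed earlier → 7.
That leaves 9 as the only ready step → 9.
8 is the only step now ready → 8.
4 needed 8, now all done → 4.
That leaves 1 as the only ready step → 1.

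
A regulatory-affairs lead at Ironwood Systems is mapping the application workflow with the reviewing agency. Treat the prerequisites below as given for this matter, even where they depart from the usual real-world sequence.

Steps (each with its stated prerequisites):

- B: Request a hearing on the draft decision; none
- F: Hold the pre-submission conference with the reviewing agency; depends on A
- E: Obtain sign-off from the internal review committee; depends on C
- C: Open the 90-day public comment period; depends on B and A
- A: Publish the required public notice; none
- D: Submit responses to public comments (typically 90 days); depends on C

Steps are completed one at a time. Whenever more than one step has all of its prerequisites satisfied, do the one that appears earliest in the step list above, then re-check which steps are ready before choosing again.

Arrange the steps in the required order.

Nothing is required for B and A. B is listed earlier → B first.
Next only A has its prerequisites met → A.
Now F and C have their prerequisites met. F is listed earlier, so F next.
C needed B and A, now all done → C.
E and D are both available; E is listed earlier → E.
Next only D has its prerequisites met → D.

B, A, F, C, E, D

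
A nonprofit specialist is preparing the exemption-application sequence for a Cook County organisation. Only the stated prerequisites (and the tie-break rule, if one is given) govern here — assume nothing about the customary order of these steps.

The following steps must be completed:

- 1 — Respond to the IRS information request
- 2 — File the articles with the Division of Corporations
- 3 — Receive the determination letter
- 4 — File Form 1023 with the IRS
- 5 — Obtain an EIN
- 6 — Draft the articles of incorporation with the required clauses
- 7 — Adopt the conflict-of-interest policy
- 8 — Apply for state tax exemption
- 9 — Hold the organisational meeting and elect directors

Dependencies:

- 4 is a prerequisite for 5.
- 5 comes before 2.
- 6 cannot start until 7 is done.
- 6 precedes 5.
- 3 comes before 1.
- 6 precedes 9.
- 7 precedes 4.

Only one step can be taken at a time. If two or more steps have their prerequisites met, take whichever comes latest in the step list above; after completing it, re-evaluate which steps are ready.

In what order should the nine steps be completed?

8, 7 and 3 have no prerequisites; 8 is listed later, so 8 is first.
Ready: 7 and 3. 7 is listed later → 7.
Ready: 6, 4 and 3. 6 is listed later → 6.
9 now also ready, so the ready set is {9, 4, 3}; 9 is listed later → 9.
Ready: 4 and 3. 4 is listed later → 4.
5 now also ready, so the ready set is {5, 3}; 5 is listed later → 5.
2 now also ready, so the ready set is {3, 2}; 3 is listed later → 3.
Ready: 2 and 1. 2 is listed later → 2.
Next only 1 has its prerequisites met → 1.

8 → 7 → 6 → 9 → 4 → 5 → 3 → 2 → 1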